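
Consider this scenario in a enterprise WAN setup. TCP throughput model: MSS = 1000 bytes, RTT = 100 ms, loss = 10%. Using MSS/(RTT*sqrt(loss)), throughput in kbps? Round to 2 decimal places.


Given: MSS = 1000 bytes, RTT = 100 ms, loss = 10%
RTT in seconds = 100 / 1000 = 0.1
Loss rate = 10% = 0.1
sqrt(loss) = sqrt(0.1) = 0.316227766017
Throughput (bytes/s) = 1000 / (0.1 * 0.316227766017) = 31622.7766
Throughput (kbps) = 31622.7766 * 8 / 1000 = 252.982213 -> 252.98 kbps (2 dp)

252.98


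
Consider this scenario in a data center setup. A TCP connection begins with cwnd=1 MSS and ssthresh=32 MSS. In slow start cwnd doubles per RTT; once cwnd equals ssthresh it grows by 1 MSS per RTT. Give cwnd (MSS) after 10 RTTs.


RTT 0: cwnd = 1 MSS (initial)
RTT 1: cwnd = 2 MSS (slow start, doubled)
RTT 2: cwnd = 4 MSS (slow start, doubled)
RTT 3: cwnd = 8 MSS (slow start, doubled)
RTT 4: cwnd = 16 MSS (slow start, doubled)
RTT 5: cwnd = 32 MSS (slow start, doubled)
RTT 6: cwnd = 33 MSS (congestion avoidance, +1)
RTT 7: cwnd = 34 MSS (congestion avoidance, +1)
RTT 8: cwnd = 35 MSS (congestion avoidance, +1)
RTT 9: cwnd = 36 MSS (congestion avoidance, +1)
RTT 10: cwnd = 37 MSS (congestion avoidance, +1)

37


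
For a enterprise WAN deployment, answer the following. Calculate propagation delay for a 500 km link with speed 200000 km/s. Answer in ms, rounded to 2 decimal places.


Given: distance = 500 km, speed = 200000 km/s
Delay = distance / speed = 500 / 200000 seconds
Delay in ms = 500 * 1000 / 200000
Delay = 2.5000 ms
Rounded to 2 dp = 2.50 ms

2.50


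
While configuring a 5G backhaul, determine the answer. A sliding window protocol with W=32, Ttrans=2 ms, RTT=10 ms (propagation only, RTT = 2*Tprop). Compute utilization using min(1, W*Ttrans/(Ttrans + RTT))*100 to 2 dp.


Given: W = 32, Ttrans = 2 ms, RTT = 10 ms (= 2 * Tprop, Tprop = 5 ms)
Cycle time = Ttrans + RTT = 2 + 10 = 12 ms (first packet sent until its ACK returns)
W * Ttrans = 32 * 2 = 64 ms of sending per cycle
W * Ttrans / (Ttrans + RTT) = 64 / 12 = 5.333333
U = min(1, 5.333333) = 1.000000
U% = 100.00%

100.00


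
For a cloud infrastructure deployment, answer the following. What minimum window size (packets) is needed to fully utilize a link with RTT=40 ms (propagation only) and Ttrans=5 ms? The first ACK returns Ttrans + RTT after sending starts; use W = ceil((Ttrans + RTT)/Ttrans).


Given: Ttrans = 5 ms, RTT = 40 ms (= 2 * Tprop, Tprop = 20 ms)
Time until first ACK returns = Ttrans + RTT = 5 + 40 = 45 ms
Need W * Ttrans >= Ttrans + RTT  ->  W >= (Ttrans + RTT) / Ttrans
(Ttrans + RTT) / Ttrans = 45 / 5 = 9
W_min = ceil(9) = 9

9


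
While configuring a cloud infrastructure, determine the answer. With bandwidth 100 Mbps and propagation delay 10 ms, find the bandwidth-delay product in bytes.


Given: bandwidth = 100 Mbps, delay = 10 ms
BDP in bits = 100 * 10^6 * 10 / 1000
BDP in bits = 1000000
BDP in bytes = 1000000 / 8 = 125000

125000


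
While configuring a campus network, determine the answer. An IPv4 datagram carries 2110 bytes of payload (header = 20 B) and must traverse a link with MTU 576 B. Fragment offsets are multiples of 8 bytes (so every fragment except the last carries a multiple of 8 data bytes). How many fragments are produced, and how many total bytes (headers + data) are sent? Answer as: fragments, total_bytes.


Max data per non-final fragment = floor((MTU - header)/8)*8 = floor((576 - 20)/8)*8 = floor(556/8)*8 = 552 B
Final fragment needs no 8-byte alignment: it can carry up to MTU - header = 556 B
Non-final fragments needed = ceil((payload - 556) / 552) = ceil(1554/552) = ceil(2.8152) = 3
Number of fragments = 3 + 1 = 4
Fragment sizes (data): 3 * 552 B + 454 B (last, 454 <= 556 OK)
Total bytes sent = payload + n_frags * header = 2110 + 4*20 = 2110 + 80 = 2190 B

4, 2190


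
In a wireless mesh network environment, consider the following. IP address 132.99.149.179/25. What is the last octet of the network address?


Given: IP = 132.99.149.179, prefix = /25
Subnet mask = 255.255.255.128
Last octet of IP: 179
Last octet of mask: 128
Network last octet = 179 AND 128 = 128

128


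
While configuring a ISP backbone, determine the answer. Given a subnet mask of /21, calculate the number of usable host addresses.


Given: subnet mask /21
Host bits = 32 - 21 = 11
Total addresses = 2^11 = 2048
Usable hosts = 2048 - 2 (network + broadcast) = 2046

2046


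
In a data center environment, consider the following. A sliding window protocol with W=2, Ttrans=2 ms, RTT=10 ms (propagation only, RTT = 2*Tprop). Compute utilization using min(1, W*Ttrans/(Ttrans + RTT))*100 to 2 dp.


Given: W = 2, Ttrans = 2 ms, RTT = 10 ms (= 2 * Tprop, Tprop = 5 ms)
Cycle time = Ttrans + RTT = 2 + 10 = 12 ms (first packet sent until its ACK returns)
W * Ttrans = 2 * 2 = 4 ms of sending per cycle
W * Ttrans / (Ttrans + RTT) = 4 / 12 = 0.333333
U = min(1, 0.333333) = 0.333333
U% = 33.33%

33.33


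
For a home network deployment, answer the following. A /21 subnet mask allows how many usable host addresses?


Given: subnet mask /21
Host bits = 32 - 21 = 11
Total addresses = 2^11 = 2048
Usable hosts = 2048 - 2 (network + broadcast) = 2046

2046


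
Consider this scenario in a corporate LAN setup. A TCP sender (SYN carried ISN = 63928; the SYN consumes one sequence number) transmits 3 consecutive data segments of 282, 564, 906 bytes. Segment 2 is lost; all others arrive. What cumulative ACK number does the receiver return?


SYN uses sequence number 63928; first data byte = ISN + 1 = 63929.
Segment 1: SEQ = 63929, len = 282 B, covers [63929, 64210]
Segment 2: SEQ = 64211, len = 564 B, covers [64211, 64774] [LOST]
Segment 3: SEQ = 64775, len = 906 B, covers [64775, 65680]
In-order data received: bytes [63929, 64210] (segments 1..1).
Segment 2 missing -> gap begins at byte 64211; later segments buffered out of order.
Cumulative ACK = next expected in-order byte = 63929 + 282 = 64211

64211


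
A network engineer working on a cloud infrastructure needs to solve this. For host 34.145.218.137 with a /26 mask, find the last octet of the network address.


Given: IP = 34.145.218.137, prefix = /26
Subnet mask = 255.255.255.192
Last octet of IP: 137
Last octet of mask: 192
Network last octet = 137 AND 192 = 128

128


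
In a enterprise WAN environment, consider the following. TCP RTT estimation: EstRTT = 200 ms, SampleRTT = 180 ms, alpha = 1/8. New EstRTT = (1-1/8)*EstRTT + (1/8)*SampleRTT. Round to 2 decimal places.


Given: EstRTT = 200 ms, SampleRTT = 180 ms, alpha = 1/8
New EstRTT = (1 - alpha) * EstRTT + alpha * SampleRTT
(7/8) * 200 = 175
(1/8) * 180 = 22.5
New EstRTT = 175 + 22.5 = 197.5 ms -> 197.50 ms (2 dp)

197.50


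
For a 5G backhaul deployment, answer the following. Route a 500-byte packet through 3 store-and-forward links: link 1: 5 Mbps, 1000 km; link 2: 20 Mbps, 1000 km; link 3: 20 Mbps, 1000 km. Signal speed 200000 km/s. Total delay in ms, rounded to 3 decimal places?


Packet = 500 bytes = 4000 bits. Store-and-forward: sum (t_trans + t_prop) per link.
Link 1: t_trans = 4000/(5*10^6) s = 0.8000 ms; t_prop = 1000/200000 s = 5.0000 ms; subtotal = 5.8000 ms
Link 2: t_trans = 4000/(20*10^6) s = 0.2000 ms; t_prop = 1000/200000 s = 5.0000 ms; subtotal = 5.2000 ms
Link 3: t_trans = 4000/(20*10^6) s = 0.2000 ms; t_prop = 1000/200000 s = 5.0000 ms; subtotal = 5.2000 ms
End-to-end = 5.8000 + 5.2000 + 5.2000 = 16.2000 ms -> 16.200 ms (3 dp)

16.200


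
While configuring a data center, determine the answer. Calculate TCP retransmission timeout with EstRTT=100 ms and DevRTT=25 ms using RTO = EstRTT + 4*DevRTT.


Given: EstRTT = 100 ms, DevRTT = 25 ms
Timeout = EstRTT + 4 * DevRTT
4 * DevRTT = 4 * 25 = 100
Timeout = 100 + 100 = 200 ms

200


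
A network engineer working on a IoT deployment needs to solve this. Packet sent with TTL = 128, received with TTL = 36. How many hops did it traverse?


Given: initial TTL = 128, received TTL = 36
Hops = initial TTL - received TTL
Hops = 128 - 36 = 92

92


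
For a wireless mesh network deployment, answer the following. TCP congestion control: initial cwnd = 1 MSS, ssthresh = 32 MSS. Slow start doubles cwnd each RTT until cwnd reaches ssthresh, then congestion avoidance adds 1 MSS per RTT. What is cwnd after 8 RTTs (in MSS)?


RTT 0: cwnd = 1 MSS (initial)
RTT 1: cwnd = 2 MSS (slow start, doubled)
RTT 2: cwnd = 4 MSS (slow start, doubled)
RTT 3: cwnd = 8 MSS (slow start, doubled)
RTT 4: cwnd = 16 MSS (slow start, doubled)
RTT 5: cwnd = 32 MSS (slow start, doubled)
RTT 6: cwnd = 33 MSS (congestion avoidance, +1)
RTT 7: cwnd = 34 MSS (congestion avoidance, +1)
RTT 8: cwnd = 35 MSS (congestion avoidance, +1)

35


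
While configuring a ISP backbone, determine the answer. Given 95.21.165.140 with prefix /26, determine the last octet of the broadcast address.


Given: IP = 95.21.165.140, prefix = /26
Host bits = 32 - 26 = 6
Network last octet = 140 AND mask = 128
Host part size = 2^6 - 1 = 63
Broadcast last octet = 128 OR 63 = 191

191


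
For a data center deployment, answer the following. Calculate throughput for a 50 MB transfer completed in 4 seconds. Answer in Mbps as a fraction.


Given: file = 50 MB, time = 4 s
File in Mb = 50 * 8 = 400 Mb
Throughput = 400 / 4 Mbps
Throughput = 100 Mbps

100


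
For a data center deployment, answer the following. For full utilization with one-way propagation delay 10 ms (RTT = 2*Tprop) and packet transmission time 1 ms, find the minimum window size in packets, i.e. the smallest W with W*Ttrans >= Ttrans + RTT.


Given: Ttrans = 1 ms, RTT = 20 ms (= 2 * Tprop, Tprop = 10 ms)
Time until first ACK returns = Ttrans + RTT = 1 + 20 = 21 ms
Need W * Ttrans >= Ttrans + RTT  ->  W >= (Ttrans + RTT) / Ttrans
(Ttrans + RTT) / Ttrans = 21 / 1 = 21
W_min = ceil(21) = 21

21


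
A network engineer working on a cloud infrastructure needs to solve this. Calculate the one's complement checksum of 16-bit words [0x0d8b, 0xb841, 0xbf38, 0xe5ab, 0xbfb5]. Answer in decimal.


Given words: [0x0d8b, 0xb841, 0xbf38, 0xe5ab, 0xbfb5]
Step 1: Sum all words
Raw sum = 3467 + 47169 + 48952 + 58795 + 49077 = 207460
Step 2: Fold carry: (10852 + 3) = 10855
One's complement = ~10855 & 0xFFFF = 54680

54680


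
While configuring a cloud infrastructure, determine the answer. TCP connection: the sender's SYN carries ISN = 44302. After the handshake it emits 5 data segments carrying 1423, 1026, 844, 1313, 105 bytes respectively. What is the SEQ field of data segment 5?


The SYN occupies sequence number ISN = 44302, so the first data byte is ISN + 1 = 44303.
SEQ of data segment i = (ISN + 1) + sum of payload sizes of segments 1..i-1.
Segment 1: SEQ = 44303, payload = 1423 bytes
Segment 2: SEQ = 45726, payload = 1026 bytes
Segment 3: SEQ = 46752, payload = 844 bytes
Segment 4: SEQ = 47596, payload = 1313 bytes
Segment 5: SEQ = 48909, payload = 105 bytes
SEQ of segment 5 = 44303 + 1423 + 1026 + 844 + 1313 = 48909

48909


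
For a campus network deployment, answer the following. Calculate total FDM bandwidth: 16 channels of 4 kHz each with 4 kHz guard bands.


Given: 16 channels, 4 kHz each, guard = 4 kHz
Channel bandwidth = 16 * 4 = 64 kHz
Guard bands = 15 gaps * 4 kHz = 60 kHz
Total = 64 + 60 = 124 kHz

124


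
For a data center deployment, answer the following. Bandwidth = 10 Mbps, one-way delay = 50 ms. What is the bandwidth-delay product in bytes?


Given: bandwidth = 10 Mbps, delay = 50 ms
BDP in bits = 10 * 10^6 * 50 / 1000
BDP in bits = 500000
BDP in bytes = 500000 / 8 = 62500

62500


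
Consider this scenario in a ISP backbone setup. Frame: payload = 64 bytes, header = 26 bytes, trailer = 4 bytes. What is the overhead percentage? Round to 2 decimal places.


Given: payload = 64 B, header = 26 B, trailer = 4 B
Overhead bytes = header + trailer = 26 + 4 = 30
Total frame = payload + overhead = 64 + 30 = 94
Overhead % = 30 / 94 * 100 = 31.9149% -> 31.91% (2 dp)

31.91


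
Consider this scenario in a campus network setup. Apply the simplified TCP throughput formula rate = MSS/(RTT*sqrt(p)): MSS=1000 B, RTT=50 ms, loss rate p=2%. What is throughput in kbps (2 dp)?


Given: MSS = 1000 bytes, RTT = 50 ms, loss = 2%
RTT in seconds = 50 / 1000 = 0.05
Loss rate = 2% = 0.02
sqrt(loss) = sqrt(0.02) = 0.141421356237
Throughput (bytes/s) = 1000 / (0.05 * 0.141421356237) = 141421.3562
Throughput (kbps) = 141421.3562 * 8 / 1000 = 1131.370850 -> 1131.37 kbps (2 dp)

1131.37


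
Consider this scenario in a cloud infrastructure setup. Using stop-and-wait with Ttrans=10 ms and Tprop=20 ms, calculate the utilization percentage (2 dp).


Given: Ttrans = 10 ms, Tprop = 20 ms
RTT = 2 * Tprop = 2 * 20 = 40 ms
U = Ttrans / (Ttrans + RTT)
U = 10 / (10 + 40)
U = 10 / 50 = 0.2
U% = 20.00%

20.00


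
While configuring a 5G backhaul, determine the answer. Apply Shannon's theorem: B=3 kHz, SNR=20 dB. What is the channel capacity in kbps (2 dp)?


Given: B = 3 kHz, SNR = 20 dB
SNR linear = 10^(20/10) = 100
1 + SNR = 101
log2(101) = 6.6582114828
C = 3 * 1000 * 6.6582114828 = 19974.6344 bps
C = 19.974634 kbps -> 19.97 kbps (2 dp)

19.97


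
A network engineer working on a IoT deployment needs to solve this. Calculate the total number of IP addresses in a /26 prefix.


Given: CIDR prefix /26
Host bits = 32 - 26 = 6
Total addresses = 2^6 = 64

64


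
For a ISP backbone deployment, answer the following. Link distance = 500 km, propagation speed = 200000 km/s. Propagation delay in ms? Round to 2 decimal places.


Given: distance = 500 km, speed = 200000 km/s
Delay = distance / speed = 500 / 200000 seconds
Delay in ms = 500 * 1000 / 200000
Delay = 2.5000 ms
Rounded to 2 dp = 2.50 ms

2.50


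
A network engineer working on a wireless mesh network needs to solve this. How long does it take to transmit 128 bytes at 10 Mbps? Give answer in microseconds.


Given: packet = 128 bytes, bandwidth = 10 Mbps
Packet in bits = 128 * 8 = 1024 bits
Bandwidth = 10 * 10^6 = 10000000 bps
Time = 1024 / 10000000 seconds
Time in us = 1024 * 10^6 / 10000000 = 102.4

102.4


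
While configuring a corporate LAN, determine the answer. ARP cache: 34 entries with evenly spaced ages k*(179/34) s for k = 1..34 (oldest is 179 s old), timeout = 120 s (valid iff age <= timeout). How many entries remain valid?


Ages are k * 179/34 s for k = 1..34 (spacing = 5.2647 s).
Entry k is valid iff k * 179/34 <= 120 iff k <= 34 * 120 / 179 = 22.7933
n_valid = floor(22.7933) = 22
(n_stale = 34 - 22 = 12)

22


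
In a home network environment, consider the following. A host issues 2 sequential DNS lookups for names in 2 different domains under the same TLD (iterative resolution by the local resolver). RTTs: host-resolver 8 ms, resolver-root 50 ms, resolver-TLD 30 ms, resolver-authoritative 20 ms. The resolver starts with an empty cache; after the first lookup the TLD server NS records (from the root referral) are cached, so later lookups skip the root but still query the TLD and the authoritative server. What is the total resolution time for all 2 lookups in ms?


Lookup 1 (cold cache): local + root + TLD + auth = 8 + 50 + 30 + 20 = 108 ms
Lookups 2..2 (TLD NS cached -> skip root; new domain -> still ask TLD and auth): local + TLD + auth = 8 + 30 + 20 = 58 ms each
Remaining 1 lookups: 1 * 58 = 58 ms
Total = 108 + 58 = 166 ms

166


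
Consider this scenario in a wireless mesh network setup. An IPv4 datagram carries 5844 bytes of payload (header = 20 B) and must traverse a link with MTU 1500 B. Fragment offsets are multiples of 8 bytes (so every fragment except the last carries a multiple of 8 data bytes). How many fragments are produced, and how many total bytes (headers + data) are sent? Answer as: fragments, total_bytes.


Max data per non-final fragment = floor((MTU - header)/8)*8 = floor((1500 - 20)/8)*8 = floor(1480/8)*8 = 1480 B
Final fragment needs no 8-byte alignment: it can carry up to MTU - header = 1480 B
Non-final fragments needed = ceil((payload - 1480) / 1480) = ceil(4364/1480) = ceil(2.9486) = 3
Number of fragments = 3 + 1 = 4
Fragment sizes (data): 3 * 1480 B + 1404 B (last, 1404 <= 1480 OK)
Total bytes sent = payload + n_frags * header = 5844 + 4*20 = 5844 + 80 = 5924 B

4, 5924


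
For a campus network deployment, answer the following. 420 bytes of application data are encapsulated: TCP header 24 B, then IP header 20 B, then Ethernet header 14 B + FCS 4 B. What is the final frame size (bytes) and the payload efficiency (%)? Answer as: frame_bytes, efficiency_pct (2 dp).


TCP segment = 420 + 24 = 444 B
IP packet = 444 + 20 = 464 B
Ethernet frame = 464 + 14 + 4 = 482 B
Efficiency = app / frame = 420 / 482 = 0.871369 = 87.1369% -> 87.14% (2 dp)

482, 87.14


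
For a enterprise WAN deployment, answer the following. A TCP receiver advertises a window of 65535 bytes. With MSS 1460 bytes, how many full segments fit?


Given: RWND = 65535 bytes, MSS = 1460 bytes
Full segments = floor(RWND / MSS)
Full segments = floor(65535 / 1460)
Full segments = floor(44.887) = 44

44


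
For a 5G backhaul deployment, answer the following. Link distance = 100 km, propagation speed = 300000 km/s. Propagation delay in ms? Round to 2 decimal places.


Given: distance = 100 km, speed = 300000 km/s
Delay = distance / speed = 100 / 300000 seconds
Delay in ms = 100 * 1000 / 300000
Delay = 0.3333 ms
Rounded to 2 dp = 0.33 ms

0.33


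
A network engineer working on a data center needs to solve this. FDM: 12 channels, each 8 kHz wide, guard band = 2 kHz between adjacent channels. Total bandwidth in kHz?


Given: 12 channels, 8 kHz each, guard = 2 kHz
Channel bandwidth = 12 * 8 = 96 kHz
Guard bands = 11 gaps * 2 kHz = 22 kHz
Total = 96 + 22 = 118 kHz

118


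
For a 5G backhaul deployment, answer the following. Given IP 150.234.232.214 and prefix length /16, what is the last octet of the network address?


Given: IP = 150.234.232.214, prefix = /16
Subnet mask = 255.255.0.0
Last octet of IP: 214
Last octet of mask: 0
Network last octet = 214 AND 0 = 0

0


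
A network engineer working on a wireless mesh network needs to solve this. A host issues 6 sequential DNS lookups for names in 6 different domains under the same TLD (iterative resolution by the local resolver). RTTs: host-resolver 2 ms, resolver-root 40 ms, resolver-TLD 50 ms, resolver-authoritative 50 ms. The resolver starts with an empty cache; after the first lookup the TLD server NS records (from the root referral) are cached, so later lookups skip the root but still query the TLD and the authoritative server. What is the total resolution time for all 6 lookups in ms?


Lookup 1 (cold cache): local + root + TLD + auth = 2 + 40 + 50 + 50 = 142 ms
Lookups 2..6 (TLD NS cached -> skip root; new domain -> still ask TLD and auth): local + TLD + auth = 2 + 50 + 50 = 102 ms each
Remaining 5 lookups: 5 * 102 = 510 ms
Total = 142 + 510 = 652 ms

652


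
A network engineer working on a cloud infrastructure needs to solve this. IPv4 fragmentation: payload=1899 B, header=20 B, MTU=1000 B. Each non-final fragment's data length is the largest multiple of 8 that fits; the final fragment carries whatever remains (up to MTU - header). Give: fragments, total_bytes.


Max data per non-final fragment = floor((MTU - header)/8)*8 = floor((1000 - 20)/8)*8 = floor(980/8)*8 = 976 B
Final fragment needs no 8-byte alignment: it can carry up to MTU - header = 980 B
Non-final fragments needed = ceil((payload - 980) / 976) = ceil(919/976) = ceil(0.9416) = 1
Number of fragments = 1 + 1 = 2
Fragment sizes (data): 1 * 976 B + 923 B (last, 923 <= 980 OK)
Total bytes sent = payload + n_frags * header = 1899 + 2*20 = 1899 + 40 = 1939 B

2, 1939


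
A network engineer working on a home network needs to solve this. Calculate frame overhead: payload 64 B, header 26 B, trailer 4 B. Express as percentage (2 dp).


Given: payload = 64 B, header = 26 B, trailer = 4 B
Overhead bytes = header + trailer = 26 + 4 = 30
Total frame = payload + overhead = 64 + 30 = 94
Overhead % = 30 / 94 * 100 = 31.9149% -> 31.91% (2 dp)

31.91


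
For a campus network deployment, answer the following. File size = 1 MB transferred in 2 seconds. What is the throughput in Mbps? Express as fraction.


Given: file = 1 MB, time = 2 s
File in Mb = 1 * 8 = 8 Mb
Throughput = 8 / 2 Mbps
Throughput = 4 Mbps

4


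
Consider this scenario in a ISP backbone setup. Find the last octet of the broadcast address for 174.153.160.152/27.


Given: IP = 174.153.160.152, prefix = /27
Host bits = 32 - 27 = 5
Network last octet = 152 AND mask = 128
Host part size = 2^5 - 1 = 31
Broadcast last octet = 128 OR 31 = 159

159


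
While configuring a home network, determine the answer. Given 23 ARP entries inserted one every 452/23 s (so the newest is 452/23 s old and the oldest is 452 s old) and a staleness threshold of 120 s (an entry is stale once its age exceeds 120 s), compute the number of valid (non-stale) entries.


Ages are k * 452/23 s for k = 1..23 (spacing = 19.6522 s).
Entry k is valid iff k * 452/23 <= 120 iff k <= 23 * 120 / 452 = 6.1062
n_valid = floor(6.1062) = 6
(n_stale = 23 - 6 = 17)

6


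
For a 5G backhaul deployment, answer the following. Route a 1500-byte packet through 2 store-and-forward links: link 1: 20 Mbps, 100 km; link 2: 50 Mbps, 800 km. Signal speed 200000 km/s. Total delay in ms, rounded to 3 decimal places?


Packet = 1500 bytes = 12000 bits. Store-and-forward: sum (t_trans + t_prop) per link.
Link 1: t_trans = 12000/(20*10^6) s = 0.6000 ms; t_prop = 100/200000 s = 0.5000 ms; subtotal = 1.1000 ms
Link 2: t_trans = 12000/(50*10^6) s = 0.2400 ms; t_prop = 800/200000 s = 4.0000 ms; subtotal = 4.2400 ms
End-to-end = 1.1000 + 4.2400 = 5.3400 ms -> 5.340 ms (3 dp)

5.340


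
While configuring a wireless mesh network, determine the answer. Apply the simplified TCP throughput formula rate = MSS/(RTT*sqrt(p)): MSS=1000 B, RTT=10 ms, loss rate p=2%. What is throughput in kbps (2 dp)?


Given: MSS = 1000 bytes, RTT = 10 ms, loss = 2%
RTT in seconds = 10 / 1000 = 0.01
Loss rate = 2% = 0.02
sqrt(loss) = sqrt(0.02) = 0.141421356237
Throughput (bytes/s) = 1000 / (0.01 * 0.141421356237) = 707106.7812
Throughput (kbps) = 707106.7812 * 8 / 1000 = 5656.854249 -> 5656.85 kbps (2 dp)

5656.85


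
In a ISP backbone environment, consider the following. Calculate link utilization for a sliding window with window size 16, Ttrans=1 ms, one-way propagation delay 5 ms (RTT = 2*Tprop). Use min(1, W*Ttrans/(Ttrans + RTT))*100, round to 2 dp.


Given: W = 16, Ttrans = 1 ms, RTT = 10 ms (= 2 * Tprop, Tprop = 5 ms)
Cycle time = Ttrans + RTT = 1 + 10 = 11 ms (first packet sent until its ACK returns)
W * Ttrans = 16 * 1 = 16 ms of sending per cycle
W * Ttrans / (Ttrans + RTT) = 16 / 11 = 1.454545
U = min(1, 1.454545) = 1.000000
U% = 100.00%

100.00


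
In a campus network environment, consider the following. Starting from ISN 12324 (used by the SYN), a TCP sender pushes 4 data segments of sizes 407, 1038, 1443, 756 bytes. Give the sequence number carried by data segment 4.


The SYN occupies sequence number ISN = 12324, so the first data byte is ISN + 1 = 12325.
SEQ of data segment i = (ISN + 1) + sum of payload sizes of segments 1..i-1.
Segment 1: SEQ = 12325, payload = 407 bytes
Segment 2: SEQ = 12732, payload = 1038 bytes
Segment 3: SEQ = 13770, payload = 1443 bytes
Segment 4: SEQ = 15213, payload = 756 bytes
SEQ of segment 4 = 12325 + 407 + 1038 + 1443 = 15213

15213


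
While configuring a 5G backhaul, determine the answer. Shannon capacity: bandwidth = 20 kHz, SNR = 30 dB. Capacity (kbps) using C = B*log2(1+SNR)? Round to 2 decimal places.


Given: B = 20 kHz, SNR = 30 dB
SNR linear = 10^(30/10) = 1000
1 + SNR = 1001
log2(1001) = 9.9672262588
C = 20 * 1000 * 9.9672262588 = 199344.5252 bps
C = 199.344525 kbps -> 199.34 kbps (2 dp)

199.34


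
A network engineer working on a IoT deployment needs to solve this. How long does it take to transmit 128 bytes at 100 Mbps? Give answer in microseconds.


Given: packet = 128 bytes, bandwidth = 100 Mbps
Packet in bits = 128 * 8 = 1024 bits
Bandwidth = 100 * 10^6 = 100000000 bps
Time = 1024 / 100000000 seconds
Time in us = 1024 * 10^6 / 100000000 = 10.24

10.24


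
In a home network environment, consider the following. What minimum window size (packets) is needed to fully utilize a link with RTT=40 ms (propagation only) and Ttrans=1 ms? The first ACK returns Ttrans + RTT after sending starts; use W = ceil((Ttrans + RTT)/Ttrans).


Given: Ttrans = 1 ms, RTT = 40 ms (= 2 * Tprop, Tprop = 20 ms)
Time until first ACK returns = Ttrans + RTT = 1 + 40 = 41 ms
Need W * Ttrans >= Ttrans + RTT  ->  W >= (Ttrans + RTT) / Ttrans
(Ttrans + RTT) / Ttrans = 41 / 1 = 41
W_min = ceil(41) = 41

41


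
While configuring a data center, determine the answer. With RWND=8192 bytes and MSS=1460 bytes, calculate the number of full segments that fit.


Given: RWND = 8192 bytes, MSS = 1460 bytes
Full segments = floor(RWND / MSS)
Full segments = floor(8192 / 1460)
Full segments = floor(5.611) = 5

5


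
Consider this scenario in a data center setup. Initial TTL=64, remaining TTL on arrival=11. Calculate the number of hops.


Given: initial TTL = 64, received TTL = 11
Hops = initial TTL - received TTL
Hops = 64 - 11 = 53

53


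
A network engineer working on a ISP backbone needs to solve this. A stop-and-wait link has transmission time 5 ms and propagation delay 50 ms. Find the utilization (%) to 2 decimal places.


Given: Ttrans = 5 ms, Tprop = 50 ms
RTT = 2 * Tprop = 2 * 50 = 100 ms
U = Ttrans / (Ttrans + RTT)
U = 5 / (5 + 100)
U = 5 / 105 = 0.047619
U% = 4.76%

4.76


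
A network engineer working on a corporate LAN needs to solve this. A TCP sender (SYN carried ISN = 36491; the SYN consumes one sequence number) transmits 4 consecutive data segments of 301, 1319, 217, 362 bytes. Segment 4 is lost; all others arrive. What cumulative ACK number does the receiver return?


SYN uses sequence number 36491; first data byte = ISN + 1 = 36492.
Segment 1: SEQ = 36492, len = 301 B, covers [36492, 36792]
Segment 2: SEQ = 36793, len = 1319 B, covers [36793, 38111]
Segment 3: SEQ = 38112, len = 217 B, covers [38112, 38328]
Segment 4: SEQ = 38329, len = 362 B, covers [38329, 38690] [LOST]
In-order data received: bytes [36492, 38328] (segments 1..3).
Segment 4 missing -> gap begins at byte 38329.
Cumulative ACK = next expected in-order byte = 36492 + 301 + 1319 + 217 = 38329

38329


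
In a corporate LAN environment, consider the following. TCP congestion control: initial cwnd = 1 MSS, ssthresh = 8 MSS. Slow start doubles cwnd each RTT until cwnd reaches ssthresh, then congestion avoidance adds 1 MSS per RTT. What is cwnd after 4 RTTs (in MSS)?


RTT 0: cwnd = 1 MSS (initial)
RTT 1: cwnd = 2 MSS (slow start, doubled)
RTT 2: cwnd = 4 MSS (slow start, doubled)
RTT 3: cwnd = 8 MSS (slow start, doubled)
RTT 4: cwnd = 9 MSS (congestion avoidance, +1)

9


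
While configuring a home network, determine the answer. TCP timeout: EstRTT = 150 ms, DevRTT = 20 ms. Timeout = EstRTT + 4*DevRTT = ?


Given: EstRTT = 150 ms, DevRTT = 20 ms
Timeout = EstRTT + 4 * DevRTT
4 * DevRTT = 4 * 20 = 80
Timeout = 150 + 80 = 230 ms

230


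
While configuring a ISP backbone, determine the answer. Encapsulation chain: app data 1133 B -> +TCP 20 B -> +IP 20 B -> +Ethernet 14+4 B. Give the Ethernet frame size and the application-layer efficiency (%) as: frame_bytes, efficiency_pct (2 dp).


TCP segment = 1133 + 20 = 1153 B
IP packet = 1153 + 20 = 1173 B
Ethernet frame = 1173 + 14 + 4 = 1191 B
Efficiency = app / frame = 1133 / 1191 = 0.951301 = 95.1301% -> 95.13% (2 dp)

1191, 95.13


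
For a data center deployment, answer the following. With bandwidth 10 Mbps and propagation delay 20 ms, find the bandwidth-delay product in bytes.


Given: bandwidth = 10 Mbps, delay = 20 ms
BDP in bits = 10 * 10^6 * 20 / 1000
BDP in bits = 200000
BDP in bytes = 200000 / 8 = 25000

25000


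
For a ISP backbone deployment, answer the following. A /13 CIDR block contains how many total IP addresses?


Given: CIDR prefix /13
Host bits = 32 - 13 = 19
Total addresses = 2^19 = 524288

524288


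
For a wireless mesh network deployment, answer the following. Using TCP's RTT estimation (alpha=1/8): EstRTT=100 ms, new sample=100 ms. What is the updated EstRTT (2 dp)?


Given: EstRTT = 100 ms, SampleRTT = 100 ms, alpha = 1/8
New EstRTT = (1 - alpha) * EstRTT + alpha * SampleRTT
(7/8) * 100 = 87.5
(1/8) * 100 = 12.5
New EstRTT = 87.5 + 12.5 = 100 ms -> 100.00 ms (2 dp)

100.00


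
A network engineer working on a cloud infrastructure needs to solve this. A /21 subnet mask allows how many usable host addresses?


Given: subnet mask /21
Host bits = 32 - 21 = 11
Total addresses = 2^11 = 2048
Usable hosts = 2048 - 2 (network + broadcast) = 2046

2046


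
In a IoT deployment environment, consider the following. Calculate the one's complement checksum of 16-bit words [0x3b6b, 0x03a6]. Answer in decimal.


Given words: [0x3b6b, 0x03a6]
Step 1: Sum all words
Raw sum = 15211 + 934 = 16145
One's complement = ~16145 & 0xFFFF = 49390

49390


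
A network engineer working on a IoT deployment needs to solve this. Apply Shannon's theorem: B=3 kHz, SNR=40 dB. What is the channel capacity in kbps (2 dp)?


Given: B = 3 kHz, SNR = 40 dB
SNR linear = 10^(40/10) = 10000
1 + SNR = 10001
log2(10001) = 13.2878566418
C = 3 * 1000 * 13.2878566418 = 39863.5699 bps
C = 39.863570 kbps -> 39.86 kbps (2 dp)

39.86


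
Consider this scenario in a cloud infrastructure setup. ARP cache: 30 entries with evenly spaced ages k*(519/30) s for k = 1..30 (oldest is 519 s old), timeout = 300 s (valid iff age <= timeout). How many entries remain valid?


Ages are k * 519/30 s for k = 1..30 (spacing = 17.3000 s).
Entry k is valid iff k * 519/30 <= 300 iff k <= 30 * 300 / 519 = 17.3410
n_valid = floor(17.3410) = 17
(n_stale = 30 - 17 = 13)

17


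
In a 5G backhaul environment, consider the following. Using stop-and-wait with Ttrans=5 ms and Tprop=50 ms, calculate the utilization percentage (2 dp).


Given: Ttrans = 5 ms, Tprop = 50 ms
RTT = 2 * Tprop = 2 * 50 = 100 ms
U = Ttrans / (Ttrans + RTT)
U = 5 / (5 + 100)
U = 5 / 105 = 0.047619
U% = 4.76%

4.76


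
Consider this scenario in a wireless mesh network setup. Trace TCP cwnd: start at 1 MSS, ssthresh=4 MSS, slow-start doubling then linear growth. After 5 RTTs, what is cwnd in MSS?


RTT 0: cwnd = 1 MSS (initial)
RTT 1: cwnd = 2 MSS (slow start, doubled)
RTT 2: cwnd = 4 MSS (slow start, doubled)
RTT 3: cwnd = 5 MSS (congestion avoidance, +1)
RTT 4: cwnd = 6 MSS (congestion avoidance, +1)
RTT 5: cwnd = 7 MSS (congestion avoidance, +1)

7


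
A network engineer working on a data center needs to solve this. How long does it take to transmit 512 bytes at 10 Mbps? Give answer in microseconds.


Given: packet = 512 bytes, bandwidth = 10 Mbps
Packet in bits = 512 * 8 = 4096 bits
Bandwidth = 10 * 10^6 = 10000000 bps
Time = 4096 / 10000000 seconds
Time in us = 4096 * 10^6 / 10000000 = 409.6

409.6


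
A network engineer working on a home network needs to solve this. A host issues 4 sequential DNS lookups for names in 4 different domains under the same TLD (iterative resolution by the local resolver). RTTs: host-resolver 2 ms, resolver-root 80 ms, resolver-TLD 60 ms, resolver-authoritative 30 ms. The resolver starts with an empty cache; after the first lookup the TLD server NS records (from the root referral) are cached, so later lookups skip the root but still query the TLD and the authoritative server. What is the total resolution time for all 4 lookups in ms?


Lookup 1 (cold cache): local + root + TLD + auth = 2 + 80 + 60 + 30 = 172 ms
Lookups 2..4 (TLD NS cached -> skip root; new domain -> still ask TLD and auth): local + TLD + auth = 2 + 60 + 30 = 92 ms each
Remaining 3 lookups: 3 * 92 = 276 ms
Total = 172 + 276 = 448 ms

448


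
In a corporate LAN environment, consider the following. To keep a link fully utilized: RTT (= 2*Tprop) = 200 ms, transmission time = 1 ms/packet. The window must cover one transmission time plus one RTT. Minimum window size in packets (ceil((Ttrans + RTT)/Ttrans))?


Given: Ttrans = 1 ms, RTT = 200 ms (= 2 * Tprop, Tprop = 100 ms)
Time until first ACK returns = Ttrans + RTT = 1 + 200 = 201 ms
Need W * Ttrans >= Ttrans + RTT  ->  W >= (Ttrans + RTT) / Ttrans
(Ttrans + RTT) / Ttrans = 201 / 1 = 201
W_min = ceil(201) = 201

201


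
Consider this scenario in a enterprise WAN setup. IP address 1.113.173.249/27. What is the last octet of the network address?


Given: IP = 1.113.173.249, prefix = /27
Subnet mask = 255.255.255.224
Last octet of IP: 249
Last octet of mask: 224
Network last octet = 249 AND 224 = 224

224


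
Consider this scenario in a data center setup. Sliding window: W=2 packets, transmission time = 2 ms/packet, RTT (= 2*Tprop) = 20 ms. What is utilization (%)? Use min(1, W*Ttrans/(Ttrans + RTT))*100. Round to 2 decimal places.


Given: W = 2, Ttrans = 2 ms, RTT = 20 ms (= 2 * Tprop, Tprop = 10 ms)
Cycle time = Ttrans + RTT = 2 + 20 = 22 ms (first packet sent until its ACK returns)
W * Ttrans = 2 * 2 = 4 ms of sending per cycle
W * Ttrans / (Ttrans + RTT) = 4 / 22 = 0.181818
U = min(1, 0.181818) = 0.181818
U% = 18.18%

18.18


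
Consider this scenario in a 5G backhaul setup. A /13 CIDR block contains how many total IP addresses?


Given: CIDR prefix /13
Host bits = 32 - 13 = 19
Total addresses = 2^19 = 524288

524288


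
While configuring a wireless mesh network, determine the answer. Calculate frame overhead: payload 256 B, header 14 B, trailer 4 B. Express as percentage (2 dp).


Given: payload = 256 B, header = 14 B, trailer = 4 B
Overhead bytes = header + trailer = 14 + 4 = 18
Total frame = payload + overhead = 256 + 18 = 274
Overhead % = 18 / 274 * 100 = 6.5693% -> 6.57% (2 dp)

6.57


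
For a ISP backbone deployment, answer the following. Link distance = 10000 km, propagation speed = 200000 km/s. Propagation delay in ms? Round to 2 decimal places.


Given: distance = 10000 km, speed = 200000 km/s
Delay = distance / speed = 10000 / 200000 seconds
Delay in ms = 10000 * 1000 / 200000
Delay = 50.0000 ms
Rounded to 2 dp = 50.00 ms

50.00


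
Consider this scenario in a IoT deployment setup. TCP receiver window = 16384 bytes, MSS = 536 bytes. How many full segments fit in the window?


Given: RWND = 16384 bytes, MSS = 536 bytes
Full segments = floor(RWND / MSS)
Full segments = floor(16384 / 536)
Full segments = floor(30.5672) = 30

30


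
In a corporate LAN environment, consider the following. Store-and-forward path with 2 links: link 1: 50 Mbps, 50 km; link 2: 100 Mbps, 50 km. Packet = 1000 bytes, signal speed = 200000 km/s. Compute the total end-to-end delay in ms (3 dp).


Packet = 1000 bytes = 8000 bits. Store-and-forward: sum (t_trans + t_prop) per link.
Link 1: t_trans = 8000/(50*10^6) s = 0.1600 ms; t_prop = 50/200000 s = 0.2500 ms; subtotal = 0.4100 ms
Link 2: t_trans = 8000/(100*10^6) s = 0.0800 ms; t_prop = 50/200000 s = 0.2500 ms; subtotal = 0.3300 ms
End-to-end = 0.4100 + 0.3300 = 0.7400 ms -> 0.740 ms (3 dp)

0.740


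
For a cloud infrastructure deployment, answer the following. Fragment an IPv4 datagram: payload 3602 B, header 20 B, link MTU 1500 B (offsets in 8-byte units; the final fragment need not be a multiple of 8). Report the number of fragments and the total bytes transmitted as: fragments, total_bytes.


Max data per non-final fragment = floor((MTU - header)/8)*8 = floor((1500 - 20)/8)*8 = floor(1480/8)*8 = 1480 B
Final fragment needs no 8-byte alignment: it can carry up to MTU - header = 1480 B
Non-final fragments needed = ceil((payload - 1480) / 1480) = ceil(2122/1480) = ceil(1.4338) = 2
Number of fragments = 2 + 1 = 3
Fragment sizes (data): 2 * 1480 B + 642 B (last, 642 <= 1480 OK)
Total bytes sent = payload + n_frags * header = 3602 + 3*20 = 3602 + 60 = 3662 B

3, 3662


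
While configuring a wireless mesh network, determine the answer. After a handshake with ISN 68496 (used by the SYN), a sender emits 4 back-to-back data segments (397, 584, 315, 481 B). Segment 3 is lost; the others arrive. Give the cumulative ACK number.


SYN uses sequence number 68496; first data byte = ISN + 1 = 68497.
Segment 1: SEQ = 68497, len = 397 B, covers [68497, 68893]
Segment 2: SEQ = 68894, len = 584 B, covers [68894, 69477]
Segment 3: SEQ = 69478, len = 315 B, covers [69478, 69792] [LOST]
Segment 4: SEQ = 69793, len = 481 B, covers [69793, 70273]
In-order data received: bytes [68497, 69477] (segments 1..2).
Segment 3 missing -> gap begins at byte 69478; later segments buffered out of order.
Cumulative ACK = next expected in-order byte = 68497 + 397 + 584 = 69478

69478


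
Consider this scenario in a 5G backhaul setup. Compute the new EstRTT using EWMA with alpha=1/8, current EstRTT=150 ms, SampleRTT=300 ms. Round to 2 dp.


Given: EstRTT = 150 ms, SampleRTT = 300 ms, alpha = 1/8
New EstRTT = (1 - alpha) * EstRTT + alpha * SampleRTT
(7/8) * 150 = 131.25
(1/8) * 300 = 37.5
New EstRTT = 131.25 + 37.5 = 168.75 ms -> 168.75 ms (2 dp)

168.75


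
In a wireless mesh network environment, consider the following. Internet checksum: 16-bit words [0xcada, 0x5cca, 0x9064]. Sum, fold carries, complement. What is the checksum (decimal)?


Given words: [0xcada, 0x5cca, 0x9064]
Step 1: Sum all words
Raw sum = 51930 + 23754 + 36964 = 112648
Step 2: Fold carry: (47112 + 1) = 47113
One's complement = ~47113 & 0xFFFF = 18422

18422


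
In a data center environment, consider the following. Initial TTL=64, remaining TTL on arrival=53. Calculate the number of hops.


Given: initial TTL = 64, received TTL = 53
Hops = initial TTL - received TTL
Hops = 64 - 53 = 11

11


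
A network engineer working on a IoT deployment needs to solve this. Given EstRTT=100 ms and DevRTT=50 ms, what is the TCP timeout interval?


Given: EstRTT = 100 ms, DevRTT = 50 ms
Timeout = EstRTT + 4 * DevRTT
4 * DevRTT = 4 * 50 = 200
Timeout = 100 + 200 = 300 ms

300


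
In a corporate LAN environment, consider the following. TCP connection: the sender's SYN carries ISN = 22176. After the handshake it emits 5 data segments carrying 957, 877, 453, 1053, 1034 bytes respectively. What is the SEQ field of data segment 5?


The SYN occupies sequence number ISN = 22176, so the first data byte is ISN + 1 = 22177.
SEQ of data segment i = (ISN + 1) + sum of payload sizes of segments 1..i-1.
Segment 1: SEQ = 22177, payload = 957 bytes
Segment 2: SEQ = 23134, payload = 877 bytes
Segment 3: SEQ = 24011, payload = 453 bytes
Segment 4: SEQ = 24464, payload = 1053 bytes
Segment 5: SEQ = 25517, payload = 1034 bytes
SEQ of segment 5 = 22177 + 957 + 877 + 453 + 1053 = 25517

25517


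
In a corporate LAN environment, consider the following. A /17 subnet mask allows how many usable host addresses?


Given: subnet mask /17
Host bits = 32 - 17 = 15
Total addresses = 2^15 = 32768
Usable hosts = 32768 - 2 (network + broadcast) = 32766

32766


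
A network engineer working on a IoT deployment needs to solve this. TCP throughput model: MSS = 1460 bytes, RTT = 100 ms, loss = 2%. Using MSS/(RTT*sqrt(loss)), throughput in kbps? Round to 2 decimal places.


Given: MSS = 1460 bytes, RTT = 100 ms, loss = 2%
RTT in seconds = 100 / 1000 = 0.1
Loss rate = 2% = 0.02
sqrt(loss) = sqrt(0.02) = 0.141421356237
Throughput (bytes/s) = 1460 / (0.1 * 0.141421356237) = 103237.5901
Throughput (kbps) = 103237.5901 * 8 / 1000 = 825.900720 -> 825.90 kbps (2 dp)

825.90


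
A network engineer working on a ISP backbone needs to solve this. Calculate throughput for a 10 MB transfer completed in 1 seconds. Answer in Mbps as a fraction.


Given: file = 10 MB, time = 1 s
File in Mb = 10 * 8 = 80 Mb
Throughput = 80 / 1 Mbps
Throughput = 80 Mbps

80


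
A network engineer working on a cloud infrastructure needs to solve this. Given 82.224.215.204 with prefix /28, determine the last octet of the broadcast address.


Given: IP = 82.224.215.204, prefix = /28
Host bits = 32 - 28 = 4
Network last octet = 204 AND mask = 192
Host part size = 2^4 - 1 = 15
Broadcast last octet = 192 OR 15 = 207

207
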